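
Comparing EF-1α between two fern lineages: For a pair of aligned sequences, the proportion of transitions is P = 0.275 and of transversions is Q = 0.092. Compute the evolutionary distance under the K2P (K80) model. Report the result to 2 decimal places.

0.56

Under the Kimura two-parameter model, d = −½ ln(1 − 2P − Q) − ¼ ln(1 − 2Q).
1 − 2P − Q = 0.358, giving −½ ln(0.358) = 0.513611.
1 − 2Q = 0.816, giving −¼ ln(0.816) = 0.050835.
d = 0.513611 + 0.050835 = 0.564446.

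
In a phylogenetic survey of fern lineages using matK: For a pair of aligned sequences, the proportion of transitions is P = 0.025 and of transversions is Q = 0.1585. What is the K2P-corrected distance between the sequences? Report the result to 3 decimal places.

0.212

Under the Kimura two-parameter model, d = −½ ln(1 − 2P − Q) − ¼ ln(1 − 2Q).
1 − 2P − Q = 0.7915, giving −½ ln(0.7915) = 0.116913.
1 − 2Q = 0.683, giving −¼ ln(0.683) = 0.095315.
d = 0.116913 + 0.095315 = 0.212228.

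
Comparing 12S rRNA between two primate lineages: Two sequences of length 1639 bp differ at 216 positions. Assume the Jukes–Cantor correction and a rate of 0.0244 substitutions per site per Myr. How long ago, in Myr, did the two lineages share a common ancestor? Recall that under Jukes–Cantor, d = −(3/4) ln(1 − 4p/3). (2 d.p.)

2.97

p = 216/1639 ≈ 0.131788.
d = −(3/4) ln(1 − 4p/3) = −0.75 ln(1 − 0.175717) = −0.75 ln(0.824283)
  = −0.75 × (-0.193241) = 0.144931 substitutions/site.
Under a molecular clock d = 2μt, so t = d/(2μ) = 0.144931 / (2 × 0.0244) = 2.97 Myr.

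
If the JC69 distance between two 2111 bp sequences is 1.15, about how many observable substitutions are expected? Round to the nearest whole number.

Invert JC69: p = (3/4)(1 − e^(−4d/3)) = 0.75 × (1 − e^(-1.533333)) = 0.75 × (1 − 0.215815) = 0.588139.
Expected differing sites = pL ≈ 0.588139 × 2111 = 1241.561429 ≈ 1242.

1242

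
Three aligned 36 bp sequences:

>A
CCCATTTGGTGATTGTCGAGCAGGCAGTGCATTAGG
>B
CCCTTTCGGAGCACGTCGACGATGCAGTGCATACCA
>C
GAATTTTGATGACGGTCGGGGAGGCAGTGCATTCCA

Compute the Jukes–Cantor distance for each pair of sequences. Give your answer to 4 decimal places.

d(A,B) = 0.4926, d(A,C) = 0.4408, d(B,C) = 0.4926

A–B: 13/36 sites differ → p ≈ 0.361111, d = −0.75 ln(1 − 0.481481) = 0.492584 ≈ 0.4926.
A–C: 12/36 sites differ → p ≈ 0.333333, d = −0.75 ln(1 − 0.444444) = 0.440839 ≈ 0.4408.
B–C: 13/36 sites differ → p ≈ 0.361111, d = −0.75 ln(1 − 0.481481) = 0.492584 ≈ 0.4926.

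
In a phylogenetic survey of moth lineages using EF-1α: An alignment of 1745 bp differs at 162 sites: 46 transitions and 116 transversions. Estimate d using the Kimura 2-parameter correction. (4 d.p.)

0.0991

P = 46/1745 ≈ 0.026361 and Q = 116/1745 ≈ 0.066476.
Under the Kimura two-parameter model, d = −½ ln(1 − 2P − Q) − ¼ ln(1 − 2Q).
1 − 2P − Q = 0.880802, giving −½ ln(0.880802) = 0.063461.
1 − 2Q = 0.867048, giving −¼ ln(0.867048) = 0.035665.
d = 0.063461 + 0.035665 = 0.099126.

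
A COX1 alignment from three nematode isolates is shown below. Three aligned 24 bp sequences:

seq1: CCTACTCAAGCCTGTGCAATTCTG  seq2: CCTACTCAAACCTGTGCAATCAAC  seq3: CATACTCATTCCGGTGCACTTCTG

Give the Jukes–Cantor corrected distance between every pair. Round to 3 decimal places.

seq1–seq2: 5/24 sites differ → p ≈ 0.208333, d = −0.75 ln(1 − 0.277777) = 0.244066 ≈ 0.244.
seq1–seq3: 5/24 sites differ → p ≈ 0.208333, d = −0.75 ln(1 − 0.277777) = 0.244066 ≈ 0.244.
seq2–seq3: 9/24 sites differ → p = 0.375, d = −0.75 ln(1 − 0.5) = 0.519860 ≈ 0.520.

d(seq1,seq2) = 0.244, d(seq1,seq3) = 0.244, d(seq2,seq3) = 0.520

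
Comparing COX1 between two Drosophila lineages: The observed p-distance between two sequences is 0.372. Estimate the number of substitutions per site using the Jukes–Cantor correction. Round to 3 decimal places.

d = −(3/4) ln(1 − 4p/3) = −0.75 ln(1 − 0.496) = −0.75 ln(0.504)
  = −0.75 × (-0.685179) = 0.513884 substitutions/site.

0.514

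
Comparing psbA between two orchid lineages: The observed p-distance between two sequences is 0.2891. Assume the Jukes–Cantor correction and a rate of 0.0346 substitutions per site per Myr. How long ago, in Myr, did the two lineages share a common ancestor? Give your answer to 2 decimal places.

5.28

d = −(3/4) ln(1 − 4p/3) = −0.75 ln(1 − 0.385467) = −0.75 ln(0.614533)
  = −0.75 × (-0.486893) = 0.365170 substitutions/site.
Under a molecular clock d = 2μt, so t = d/(2μ) = 0.365170 / (2 × 0.0346) = 5.28 Myr.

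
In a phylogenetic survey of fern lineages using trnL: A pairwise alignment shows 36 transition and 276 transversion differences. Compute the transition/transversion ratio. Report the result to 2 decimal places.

R = 36/276 = 0.130434… ≈ 0.13 (to 2 d.p.).

0.13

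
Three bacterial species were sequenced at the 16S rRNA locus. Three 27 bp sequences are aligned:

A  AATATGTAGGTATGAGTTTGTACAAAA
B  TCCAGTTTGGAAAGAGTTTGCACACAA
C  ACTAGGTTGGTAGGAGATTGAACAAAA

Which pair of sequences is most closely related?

A and C

A–B: 10/27 differ, p = 0.370, d = 0.511.
A–C: 6/27 differ, p = 0.222, d = 0.264.
B–C: 8/27 differ, p = 0.296, d = 0.377.
The smallest distance is between A and C.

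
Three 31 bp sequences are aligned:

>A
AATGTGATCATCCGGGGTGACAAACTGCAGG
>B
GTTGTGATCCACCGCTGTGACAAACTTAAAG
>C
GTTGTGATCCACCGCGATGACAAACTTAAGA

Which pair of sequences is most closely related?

B and C

A–B: 9/31 differ, p = 0.290, d = 0.367.
A–C: 9/31 differ, p = 0.290, d = 0.367.
B–C: 4/31 differ, p = 0.129, d = 0.142.
The smallest distance is between B and C.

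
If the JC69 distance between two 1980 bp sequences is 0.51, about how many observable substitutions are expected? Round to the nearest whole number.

733

Invert JC69: p = (3/4)(1 − e^(−4d/3)) = 0.75 × (1 − e^(-0.68)) = 0.75 × (1 − 0.506617) = 0.370037.
Expected differing sites = pL ≈ 0.370037 × 1980 = 732.67326 ≈ 733.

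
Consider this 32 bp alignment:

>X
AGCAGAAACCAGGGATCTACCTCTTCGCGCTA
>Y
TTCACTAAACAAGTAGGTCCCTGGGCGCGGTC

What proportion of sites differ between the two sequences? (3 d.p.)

0.469

The sequences differ at 15 of 32 positions.
p = 15/32 = 0.46875 ≈ 0.469 (to 3 d.p.).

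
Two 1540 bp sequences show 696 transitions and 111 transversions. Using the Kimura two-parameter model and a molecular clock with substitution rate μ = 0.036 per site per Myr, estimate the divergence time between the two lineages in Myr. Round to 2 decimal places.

P = 696/1540 ≈ 0.451948 and Q = 111/1540 ≈ 0.072078.
Under the Kimura two-parameter model, d = −½ ln(1 − 2P − Q) − ¼ ln(1 − 2Q).
1 − 2P − Q = 0.024026, giving −½ ln(0.024026) = 1.864309.
1 − 2Q = 0.855844, giving −¼ ln(0.855844) = 0.038917.
d = 1.864309 + 0.038917 = 1.903226.
Under a molecular clock d = 2μt, so t = d/(2μ) = 1.903226 / (2 × 0.036) = 26.43 Myr.

26.43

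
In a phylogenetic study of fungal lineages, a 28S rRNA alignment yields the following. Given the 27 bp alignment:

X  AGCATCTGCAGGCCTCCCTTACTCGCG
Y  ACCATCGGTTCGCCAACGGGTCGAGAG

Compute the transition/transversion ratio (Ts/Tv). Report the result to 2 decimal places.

0.08

Transitions are A↔G and C↔T; transversions are all other mismatches.
Transitions: 1. Transversions: 13.
R = 1/13 = 0.076923… ≈ 0.08 (to 2 d.p.).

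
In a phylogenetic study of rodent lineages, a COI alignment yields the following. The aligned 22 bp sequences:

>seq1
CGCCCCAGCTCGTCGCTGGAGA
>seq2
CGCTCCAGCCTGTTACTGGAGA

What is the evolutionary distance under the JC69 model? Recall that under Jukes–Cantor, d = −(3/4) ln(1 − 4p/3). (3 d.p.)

0.271

The sequences differ at 5 of 22 sites (4, 10, 11, 14, 15), so p = 5/22 ≈ 0.227273.
d = −(3/4) ln(1 − 4p/3) = −0.75 ln(1 − 0.303031) = −0.75 ln(0.696969)
  = −0.75 × (-0.361014) = 0.270761 substitutions/site.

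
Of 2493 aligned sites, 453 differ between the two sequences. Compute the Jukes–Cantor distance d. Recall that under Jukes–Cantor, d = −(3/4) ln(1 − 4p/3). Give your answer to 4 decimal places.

p = 453/2493 ≈ 0.181709.
d = −(3/4) ln(1 − 4p/3) = −0.75 ln(1 − 0.242279) = −0.75 ln(0.757721)
  = −0.75 × (-0.277440) = 0.208080 substitutions/site.

0.2081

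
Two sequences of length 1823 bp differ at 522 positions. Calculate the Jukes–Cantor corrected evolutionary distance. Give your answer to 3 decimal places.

0.361

p = 522/1823 ≈ 0.286341.
d = −(3/4) ln(1 − 4p/3) = −0.75 ln(1 − 0.381788) = −0.75 ln(0.618212)
  = −0.75 × (-0.480924) = 0.360693 substitutions/site.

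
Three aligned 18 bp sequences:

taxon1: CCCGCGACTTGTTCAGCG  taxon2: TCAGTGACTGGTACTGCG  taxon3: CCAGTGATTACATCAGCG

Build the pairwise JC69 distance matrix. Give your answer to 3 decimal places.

d(taxon1,taxon2) = 0.441, d(taxon1,taxon3) = 0.441, d(taxon2,taxon3) = 0.548

taxon1–taxon2: 6/18 sites differ → p ≈ 0.333333, d = −0.75 ln(1 − 0.444444) = 0.440839 ≈ 0.441.
taxon1–taxon3: 6/18 sites differ → p ≈ 0.333333, d = −0.75 ln(1 − 0.444444) = 0.440839 ≈ 0.441.
taxon2–taxon3: 7/18 sites differ → p ≈ 0.388889, d = −0.75 ln(1 − 0.518519) = 0.548166 ≈ 0.548.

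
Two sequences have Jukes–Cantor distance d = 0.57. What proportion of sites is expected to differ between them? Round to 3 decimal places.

p = (3/4)(1 − e^(−4d/3)) = 0.75 × (1 − e^(-0.76)) = 0.75 × (1 − 0.467666) = 0.399251.

0.399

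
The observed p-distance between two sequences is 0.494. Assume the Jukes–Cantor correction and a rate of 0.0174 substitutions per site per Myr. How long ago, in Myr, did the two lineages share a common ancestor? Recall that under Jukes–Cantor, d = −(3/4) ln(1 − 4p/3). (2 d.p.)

23.17

d = −(3/4) ln(1 − 4p/3) = −0.75 ln(1 − 0.658667) = −0.75 ln(0.341333)
  = −0.75 × (-1.074897) = 0.806173 substitutions/site.
Under a molecular clock d = 2μt, so t = d/(2μ) = 0.806173 / (2 × 0.0174) = 23.17 Myr.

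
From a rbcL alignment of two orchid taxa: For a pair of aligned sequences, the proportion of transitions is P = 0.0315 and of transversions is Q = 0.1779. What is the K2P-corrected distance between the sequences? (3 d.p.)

Under the Kimura two-parameter model, d = −½ ln(1 − 2P − Q) − ¼ ln(1 − 2Q).
1 − 2P − Q = 0.7591, giving −½ ln(0.7591) = 0.137811.
1 − 2Q = 0.6442, giving −¼ ln(0.6442) = 0.109937.
d = 0.137811 + 0.109937 = 0.247748.

0.248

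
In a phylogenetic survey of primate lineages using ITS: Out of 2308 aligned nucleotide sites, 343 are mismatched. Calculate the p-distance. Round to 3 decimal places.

p = 343/2308 = 0.148613… ≈ 0.149 (to 3 d.p.).

0.149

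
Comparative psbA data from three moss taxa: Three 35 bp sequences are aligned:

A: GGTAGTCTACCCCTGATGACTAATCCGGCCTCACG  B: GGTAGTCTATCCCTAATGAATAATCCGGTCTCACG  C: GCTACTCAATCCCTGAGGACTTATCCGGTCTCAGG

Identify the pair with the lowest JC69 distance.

A and B

A–B: 4/35 differ, p = 0.114, d = 0.124.
A–C: 8/35 differ, p = 0.229, d = 0.273.
B–C: 8/35 differ, p = 0.229, d = 0.273.
The smallest distance is between A and B.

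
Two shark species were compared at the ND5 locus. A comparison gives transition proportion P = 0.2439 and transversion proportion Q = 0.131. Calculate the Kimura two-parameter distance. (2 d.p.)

0.56

Under the Kimura two-parameter model, d = −½ ln(1 − 2P − Q) − ¼ ln(1 − 2Q).
1 − 2P − Q = 0.3812, giving −½ ln(0.3812) = 0.482216.
1 − 2Q = 0.738, giving −¼ ln(0.738) = 0.075953.
d = 0.482216 + 0.075953 = 0.558169.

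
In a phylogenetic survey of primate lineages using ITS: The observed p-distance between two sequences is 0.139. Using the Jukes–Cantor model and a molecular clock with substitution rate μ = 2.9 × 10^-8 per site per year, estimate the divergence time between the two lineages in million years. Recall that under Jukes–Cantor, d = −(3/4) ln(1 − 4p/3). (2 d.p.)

d = −(3/4) ln(1 − 4p/3) = −0.75 ln(1 − 0.185333) = −0.75 ln(0.814667)
  = −0.75 × (-0.204976) = 0.153732 substitutions/site.
Under a molecular clock d = 2μt, so t = d/(2μ) = 0.153732 / (2 × 2.9 × 10^-8) = 2.65 million years.

2.65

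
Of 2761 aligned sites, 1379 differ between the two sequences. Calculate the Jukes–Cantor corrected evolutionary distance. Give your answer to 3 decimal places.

0.822

p = 1379/2761 ≈ 0.499457.
d = −(3/4) ln(1 − 4p/3) = −0.75 ln(1 − 0.665943) = −0.75 ln(0.334057)
  = −0.75 × (-1.096444) = 0.822333 substitutions/site.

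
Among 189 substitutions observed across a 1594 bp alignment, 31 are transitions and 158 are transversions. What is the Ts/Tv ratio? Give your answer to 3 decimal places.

R = 31/158 = 0.196202… ≈ 0.196 (to 3 d.p.).

0.196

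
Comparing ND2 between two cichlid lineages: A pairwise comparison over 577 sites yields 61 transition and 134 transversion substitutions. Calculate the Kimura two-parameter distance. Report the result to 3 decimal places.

P = 61/577 ≈ 0.105719 and Q = 134/577 ≈ 0.232236.
Under the Kimura two-parameter model, d = −½ ln(1 − 2P − Q) − ¼ ln(1 − 2Q).
1 − 2P − Q = 0.556326, giving −½ ln(0.556326) = 0.293200.
1 − 2Q = 0.535528, giving −¼ ln(0.535528) = 0.156126.
d = 0.293200 + 0.156126 = 0.449326.

0.449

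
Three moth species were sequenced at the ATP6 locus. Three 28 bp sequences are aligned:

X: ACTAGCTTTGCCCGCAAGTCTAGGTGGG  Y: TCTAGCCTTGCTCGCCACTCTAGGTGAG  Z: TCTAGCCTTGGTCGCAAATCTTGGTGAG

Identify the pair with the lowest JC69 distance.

X–Y: 6/28 differ, p = 0.214, d = 0.252.
X–Z: 7/28 differ, p = 0.250, d = 0.304.
Y–Z: 4/28 differ, p = 0.143, d = 0.158.
The smallest distance is between Y and Z.

Y and Z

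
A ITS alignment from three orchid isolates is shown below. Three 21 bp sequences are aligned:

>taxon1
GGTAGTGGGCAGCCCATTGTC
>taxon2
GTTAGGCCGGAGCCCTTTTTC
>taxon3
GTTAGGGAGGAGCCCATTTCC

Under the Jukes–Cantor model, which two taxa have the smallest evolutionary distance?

taxon1–taxon2: 7/21 differ, p = 0.333, d = 0.441.
taxon1–taxon3: 6/21 differ, p = 0.286, d = 0.360.
taxon2–taxon3: 4/21 differ, p = 0.190, d = 0.220.
The smallest distance is between taxon2 and taxon3.

taxon2 and taxon3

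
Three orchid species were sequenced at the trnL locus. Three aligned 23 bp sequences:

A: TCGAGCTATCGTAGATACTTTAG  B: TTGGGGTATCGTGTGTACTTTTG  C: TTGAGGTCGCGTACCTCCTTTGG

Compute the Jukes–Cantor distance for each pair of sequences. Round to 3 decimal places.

d(A,B) = 0.390, d(A,C) = 0.467, d(B,C) = 0.467

A–B: 7/23 sites differ → p ≈ 0.304348, d = −0.75 ln(1 − 0.405797) = 0.390401 ≈ 0.390.
A–C: 8/23 sites differ → p ≈ 0.347826, d = −0.75 ln(1 − 0.463768) = 0.467391 ≈ 0.467.
B–C: 8/23 sites differ → p ≈ 0.347826, d = −0.75 ln(1 − 0.463768) = 0.467391 ≈ 0.467.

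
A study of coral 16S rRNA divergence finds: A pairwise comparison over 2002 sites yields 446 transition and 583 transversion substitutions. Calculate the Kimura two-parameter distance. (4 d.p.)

P = 446/2002 ≈ 0.222777 and Q = 583/2002 ≈ 0.291209.
Under the Kimura two-parameter model, d = −½ ln(1 − 2P − Q) − ¼ ln(1 − 2Q).
1 − 2P − Q = 0.263237, giving −½ ln(0.263237) = 0.667350.
1 − 2Q = 0.417582, giving −¼ ln(0.417582) = 0.218319.
d = 0.667350 + 0.218319 = 0.885669.

0.8857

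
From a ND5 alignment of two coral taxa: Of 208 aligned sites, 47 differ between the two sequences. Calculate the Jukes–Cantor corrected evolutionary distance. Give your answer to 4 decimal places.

0.2689

p = 47/208 ≈ 0.225962.
d = −(3/4) ln(1 − 4p/3) = −0.75 ln(1 − 0.301283) = −0.75 ln(0.698717)
  = −0.75 × (-0.358509) = 0.268882 substitutions/site.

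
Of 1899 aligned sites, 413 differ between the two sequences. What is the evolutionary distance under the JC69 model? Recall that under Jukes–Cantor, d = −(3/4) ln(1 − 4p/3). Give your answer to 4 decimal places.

0.2568

p = 413/1899 ≈ 0.217483.
d = −(3/4) ln(1 − 4p/3) = −0.75 ln(1 − 0.289977) = −0.75 ln(0.710023)
  = −0.75 × (-0.342458) = 0.256844 substitutions/site.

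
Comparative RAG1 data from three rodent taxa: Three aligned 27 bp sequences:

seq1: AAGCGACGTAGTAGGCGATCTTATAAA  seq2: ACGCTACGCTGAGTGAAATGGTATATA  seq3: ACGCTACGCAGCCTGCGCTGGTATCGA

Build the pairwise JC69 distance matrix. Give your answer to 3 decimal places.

seq1–seq2: 12/27 sites differ → p ≈ 0.444444, d = −0.75 ln(1 − 0.592592) = 0.673455 ≈ 0.673.
seq1–seq3: 11/27 sites differ → p ≈ 0.407407, d = −0.75 ln(1 − 0.543209) = 0.587647 ≈ 0.588.
seq2–seq3: 8/27 sites differ → p ≈ 0.296296, d = −0.75 ln(1 − 0.395061) = 0.376971 ≈ 0.377.

d(seq1,seq2) = 0.673, d(seq1,seq3) = 0.588, d(seq2,seq3) = 0.377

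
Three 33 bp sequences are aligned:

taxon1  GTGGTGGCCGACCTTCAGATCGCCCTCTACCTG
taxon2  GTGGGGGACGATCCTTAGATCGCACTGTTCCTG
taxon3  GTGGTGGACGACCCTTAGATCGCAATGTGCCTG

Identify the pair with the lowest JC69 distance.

taxon2 and taxon3

taxon1–taxon2: 8/33 differ, p = 0.242, d = 0.293.
taxon1–taxon3: 7/33 differ, p = 0.212, d = 0.249.
taxon2–taxon3: 4/33 differ, p = 0.121, d = 0.132.
The smallest distance is between taxon2 and taxon3.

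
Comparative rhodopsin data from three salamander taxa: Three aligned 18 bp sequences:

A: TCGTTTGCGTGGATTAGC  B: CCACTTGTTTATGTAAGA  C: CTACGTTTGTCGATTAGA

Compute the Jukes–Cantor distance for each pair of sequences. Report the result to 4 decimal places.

A–B: 10/18 sites differ → p ≈ 0.555556, d = −0.75 ln(1 − 0.740741) = 1.012446 ≈ 1.0124.
A–C: 9/18 sites differ → p = 0.5, d = −0.75 ln(1 − 0.666667) = 0.823960 ≈ 0.8240.
B–C: 8/18 sites differ → p ≈ 0.444444, d = −0.75 ln(1 − 0.592592) = 0.673455 ≈ 0.6735.

d(A,B) = 1.0124, d(A,C) = 0.8240, d(B,C) = 0.6735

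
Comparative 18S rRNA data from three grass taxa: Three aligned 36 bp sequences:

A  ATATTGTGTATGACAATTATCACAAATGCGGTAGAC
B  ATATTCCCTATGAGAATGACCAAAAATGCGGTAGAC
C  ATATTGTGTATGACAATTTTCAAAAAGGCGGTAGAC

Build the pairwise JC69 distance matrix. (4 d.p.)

d(A,B) = 0.2251, d(A,C) = 0.0883, d(B,C) = 0.2635

A–B: 7/36 sites differ → p ≈ 0.194444, d = −0.75 ln(1 − 0.259259) = 0.225078 ≈ 0.2251.
A–C: 3/36 sites differ → p ≈ 0.083333, d = −0.75 ln(1 − 0.111111) = 0.088337 ≈ 0.0883.
B–C: 8/36 sites differ → p ≈ 0.222222, d = −0.75 ln(1 − 0.296296) = 0.263548 ≈ 0.2635.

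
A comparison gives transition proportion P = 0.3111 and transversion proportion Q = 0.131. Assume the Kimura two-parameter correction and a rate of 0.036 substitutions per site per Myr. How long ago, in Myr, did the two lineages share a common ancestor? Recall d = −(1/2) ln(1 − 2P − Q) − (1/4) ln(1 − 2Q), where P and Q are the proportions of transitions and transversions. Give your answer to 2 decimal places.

10.77

Under the Kimura two-parameter model, d = −½ ln(1 − 2P − Q) − ¼ ln(1 − 2Q).
1 − 2P − Q = 0.2468, giving −½ ln(0.2468) = 0.699588.
1 − 2Q = 0.738, giving −¼ ln(0.738) = 0.075953.
d = 0.699588 + 0.075953 = 0.775541.
Under a molecular clock d = 2μt, so t = d/(2μ) = 0.775541 / (2 × 0.036) = 10.77 Myr.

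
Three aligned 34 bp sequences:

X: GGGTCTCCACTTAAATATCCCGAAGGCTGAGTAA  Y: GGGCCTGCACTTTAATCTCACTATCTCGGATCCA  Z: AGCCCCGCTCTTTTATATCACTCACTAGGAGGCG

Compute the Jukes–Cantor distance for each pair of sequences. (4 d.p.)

d(X,Y) = 0.5347, d(X,Z) = 0.9178, d(Y,Z) = 0.4770

X–Y: 13/34 sites differ → p ≈ 0.382353, d = −0.75 ln(1 − 0.509804) = 0.534712 ≈ 0.5347.
X–Z: 18/34 sites differ → p ≈ 0.529412, d = −0.75 ln(1 − 0.705883) = 0.917833 ≈ 0.9178.
Y–Z: 12/34 sites differ → p ≈ 0.352941, d = −0.75 ln(1 − 0.470588) = 0.476991 ≈ 0.4770.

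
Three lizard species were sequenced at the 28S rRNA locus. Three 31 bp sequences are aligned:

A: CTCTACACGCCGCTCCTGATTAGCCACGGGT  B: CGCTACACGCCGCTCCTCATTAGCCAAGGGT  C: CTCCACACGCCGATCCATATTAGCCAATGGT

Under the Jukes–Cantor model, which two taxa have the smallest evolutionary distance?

A–B: 3/31 differ, p = 0.097, d = 0.104.
A–C: 6/31 differ, p = 0.194, d = 0.224.
B–C: 6/31 differ, p = 0.194, d = 0.224.
The smallest distance is between A and B.

A and B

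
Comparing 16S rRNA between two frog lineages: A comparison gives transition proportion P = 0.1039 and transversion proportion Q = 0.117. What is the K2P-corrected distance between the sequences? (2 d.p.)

Under the Kimura two-parameter model, d = −½ ln(1 − 2P − Q) − ¼ ln(1 − 2Q).
1 − 2P − Q = 0.6752, giving −½ ln(0.6752) = 0.196373.
1 − 2Q = 0.766, giving −¼ ln(0.766) = 0.066643.
d = 0.196373 + 0.066643 = 0.263016.

0.26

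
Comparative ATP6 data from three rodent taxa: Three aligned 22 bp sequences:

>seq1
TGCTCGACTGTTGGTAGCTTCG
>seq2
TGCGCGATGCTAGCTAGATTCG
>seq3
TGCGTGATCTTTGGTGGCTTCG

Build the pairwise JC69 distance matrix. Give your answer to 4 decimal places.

seq1–seq2: 7/22 sites differ → p ≈ 0.318182, d = −0.75 ln(1 − 0.424243) = 0.414052 ≈ 0.4141.
seq1–seq3: 6/22 sites differ → p ≈ 0.272727, d = −0.75 ln(1 − 0.363636) = 0.338988 ≈ 0.3390.
seq2–seq3: 7/22 sites differ → p ≈ 0.318182, d = −0.75 ln(1 − 0.424243) = 0.414052 ≈ 0.4141.

d(seq1,seq2) = 0.4141, d(seq1,seq3) = 0.3390, d(seq2,seq3) = 0.4141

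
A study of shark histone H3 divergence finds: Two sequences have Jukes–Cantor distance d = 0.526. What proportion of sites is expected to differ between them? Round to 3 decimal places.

0.378

p = (3/4)(1 − e^(−4d/3)) = 0.75 × (1 − e^(-0.701333)) = 0.75 × (1 − 0.495924) = 0.378057.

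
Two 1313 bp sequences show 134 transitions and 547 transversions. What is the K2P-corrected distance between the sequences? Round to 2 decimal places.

P = 134/1313 ≈ 0.102056 and Q = 547/1313 ≈ 0.416603.
Under the Kimura two-parameter model, d = −½ ln(1 − 2P − Q) − ¼ ln(1 − 2Q).
1 − 2P − Q = 0.379285, giving −½ ln(0.379285) = 0.484734.
1 − 2Q = 0.166794, giving −¼ ln(0.166794) = 0.447749.
d = 0.484734 + 0.447749 = 0.932483.

0.93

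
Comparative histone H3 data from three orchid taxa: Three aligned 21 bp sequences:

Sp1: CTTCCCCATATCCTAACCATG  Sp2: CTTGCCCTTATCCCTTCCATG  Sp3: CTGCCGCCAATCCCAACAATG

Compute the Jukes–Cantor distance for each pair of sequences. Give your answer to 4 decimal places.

Sp1–Sp2: 5/21 sites differ → p ≈ 0.238095, d = −0.75 ln(1 − 0.31746) = 0.286451 ≈ 0.2865.
Sp1–Sp3: 6/21 sites differ → p ≈ 0.285714, d = −0.75 ln(1 − 0.380952) = 0.359679 ≈ 0.3597.
Sp2–Sp3: 8/21 sites differ → p ≈ 0.380952, d = −0.75 ln(1 − 0.507936) = 0.531860 ≈ 0.5319.

d(Sp1,Sp2) = 0.2865, d(Sp1,Sp3) = 0.3597, d(Sp2,Sp3) = 0.5319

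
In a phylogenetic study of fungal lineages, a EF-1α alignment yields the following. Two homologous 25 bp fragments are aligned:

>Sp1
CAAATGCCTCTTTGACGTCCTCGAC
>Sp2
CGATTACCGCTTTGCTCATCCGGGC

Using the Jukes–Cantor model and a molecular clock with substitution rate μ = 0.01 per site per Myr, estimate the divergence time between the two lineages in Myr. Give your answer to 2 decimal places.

38.31

The sequences differ at 12 of 25 sites, so p = 12/25 = 0.48.
d = −(3/4) ln(1 − 4p/3) = −0.75 ln(1 − 0.64) = −0.75 ln(0.36)
  = −0.75 × (-1.021651) = 0.766238 substitutions/site.
Under a molecular clock d = 2μt, so t = d/(2μ) = 0.766238 / (2 × 0.01) = 38.31 Myr.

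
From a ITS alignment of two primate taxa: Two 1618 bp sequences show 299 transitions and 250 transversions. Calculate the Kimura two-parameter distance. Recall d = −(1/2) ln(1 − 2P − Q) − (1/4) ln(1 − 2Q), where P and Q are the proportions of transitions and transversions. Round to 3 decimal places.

P = 299/1618 ≈ 0.184796 and Q = 250/1618 ≈ 0.154512.
Under the Kimura two-parameter model, d = −½ ln(1 − 2P − Q) − ¼ ln(1 − 2Q).
1 − 2P − Q = 0.475896, giving −½ ln(0.475896) = 0.371278.
1 − 2Q = 0.690976, giving −¼ ln(0.690976) = 0.092413.
d = 0.371278 + 0.092413 = 0.463691.

0.464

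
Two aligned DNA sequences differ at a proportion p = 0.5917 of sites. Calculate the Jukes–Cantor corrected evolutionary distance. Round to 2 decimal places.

1.17

d = −(3/4) ln(1 − 4p/3) = −0.75 ln(1 − 0.788933) = −0.75 ln(0.211067)
  = −0.75 × (-1.555580) = 1.166685 substitutions/site.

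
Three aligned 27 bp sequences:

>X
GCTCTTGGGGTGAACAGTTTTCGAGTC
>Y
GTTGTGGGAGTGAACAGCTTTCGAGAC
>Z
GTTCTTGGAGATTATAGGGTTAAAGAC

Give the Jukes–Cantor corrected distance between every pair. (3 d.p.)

X–Y: 6/27 sites differ → p ≈ 0.222222, d = −0.75 ln(1 − 0.296296) = 0.263548 ≈ 0.264.
X–Z: 11/27 sites differ → p ≈ 0.407407, d = −0.75 ln(1 − 0.543209) = 0.587647 ≈ 0.588.
Y–Z: 10/27 sites differ → p ≈ 0.37037, d = −0.75 ln(1 − 0.493827) = 0.510658 ≈ 0.511.

d(X,Y) = 0.264, d(X,Z) = 0.588, d(Y,Z) = 0.511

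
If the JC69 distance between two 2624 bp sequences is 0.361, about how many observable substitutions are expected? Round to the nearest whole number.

Invert JC69: p = (3/4)(1 − e^(−4d/3)) = 0.75 × (1 − e^(-0.481333)) = 0.75 × (1 − 0.617959) = 0.286531.
Expected differing sites = pL ≈ 0.286531 × 2624 = 751.857344 ≈ 752.

752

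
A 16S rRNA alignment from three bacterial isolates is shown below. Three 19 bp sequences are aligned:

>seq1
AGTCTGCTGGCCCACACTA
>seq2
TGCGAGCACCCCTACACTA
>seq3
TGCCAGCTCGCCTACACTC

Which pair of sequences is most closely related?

seq1–seq2: 8/19 differ, p = 0.421, d = 0.618.
seq1–seq3: 6/19 differ, p = 0.316, d = 0.410.
seq2–seq3: 4/19 differ, p = 0.211, d = 0.247.
The smallest distance is between seq2 and seq3.

seq2 and seq3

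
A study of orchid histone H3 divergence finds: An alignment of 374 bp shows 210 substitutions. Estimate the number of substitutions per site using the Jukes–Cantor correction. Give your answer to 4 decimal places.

p = 210/374 ≈ 0.561497.
d = −(3/4) ln(1 − 4p/3) = −0.75 ln(1 − 0.748663) = −0.75 ln(0.251337)
  = −0.75 × (-1.380961) = 1.035721 substitutions/site.

1.0357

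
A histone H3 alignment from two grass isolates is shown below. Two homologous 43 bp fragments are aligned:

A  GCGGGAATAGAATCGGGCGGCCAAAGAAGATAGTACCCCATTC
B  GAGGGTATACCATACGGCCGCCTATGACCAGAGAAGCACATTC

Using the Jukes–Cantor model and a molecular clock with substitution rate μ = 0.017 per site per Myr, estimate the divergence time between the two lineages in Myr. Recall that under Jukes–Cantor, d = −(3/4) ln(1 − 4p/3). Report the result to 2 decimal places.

The sequences differ at 15 of 43 sites, so p = 15/43 ≈ 0.348837.
d = −(3/4) ln(1 − 4p/3) = −0.75 ln(1 − 0.465116) = −0.75 ln(0.534884)
  = −0.75 × (-0.625705) = 0.469279 substitutions/site.
Under a molecular clock d = 2μt, so t = d/(2μ) = 0.469279 / (2 × 0.017) = 13.80 Myr.

13.80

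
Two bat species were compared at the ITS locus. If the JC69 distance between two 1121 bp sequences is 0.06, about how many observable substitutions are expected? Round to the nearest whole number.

65

Invert JC69: p = (3/4)(1 − e^(−4d/3)) = 0.75 × (1 − e^(-0.08)) = 0.75 × (1 − 0.923116) = 0.057663.
Expected differing sites = pL ≈ 0.057663 × 1121 = 64.640223 ≈ 65.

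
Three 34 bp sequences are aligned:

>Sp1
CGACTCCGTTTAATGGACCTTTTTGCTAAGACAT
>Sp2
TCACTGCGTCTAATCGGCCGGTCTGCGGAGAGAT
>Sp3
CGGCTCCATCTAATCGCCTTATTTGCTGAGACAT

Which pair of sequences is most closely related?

Sp1–Sp2: 12/34 differ, p = 0.353, d = 0.477.
Sp1–Sp3: 8/34 differ, p = 0.235, d = 0.282.
Sp2–Sp3: 12/34 differ, p = 0.353, d = 0.477.
The smallest distance is between Sp1 and Sp3.

Sp1 and Sp3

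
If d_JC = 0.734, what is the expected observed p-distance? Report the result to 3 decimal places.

p = (3/4)(1 − e^(−4d/3)) = 0.75 × (1 − e^(-0.978667)) = 0.75 × (1 − 0.375812) = 0.468141.

0.468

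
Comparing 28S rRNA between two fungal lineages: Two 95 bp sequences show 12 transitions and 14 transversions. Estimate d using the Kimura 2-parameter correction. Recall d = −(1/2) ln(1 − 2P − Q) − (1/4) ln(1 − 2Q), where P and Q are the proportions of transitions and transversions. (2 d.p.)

P = 12/95 ≈ 0.126316 and Q = 14/95 ≈ 0.147368.
Under the Kimura two-parameter model, d = −½ ln(1 − 2P − Q) − ¼ ln(1 − 2Q).
1 − 2P − Q = 0.6, giving −½ ln(0.6) = 0.255413.
1 − 2Q = 0.705264, giving −¼ ln(0.705264) = 0.087296.
d = 0.255413 + 0.087296 = 0.342709.

0.34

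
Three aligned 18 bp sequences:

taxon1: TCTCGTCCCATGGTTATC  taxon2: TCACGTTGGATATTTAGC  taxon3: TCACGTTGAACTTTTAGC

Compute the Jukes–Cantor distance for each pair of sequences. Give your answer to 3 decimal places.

taxon1–taxon2: 7/18 sites differ → p ≈ 0.388889, d = −0.75 ln(1 − 0.518519) = 0.548166 ≈ 0.548.
taxon1–taxon3: 8/18 sites differ → p ≈ 0.444444, d = −0.75 ln(1 − 0.592592) = 0.673455 ≈ 0.673.
taxon2–taxon3: 3/18 sites differ → p ≈ 0.166667, d = −0.75 ln(1 − 0.222223) = 0.188487 ≈ 0.188.

d(taxon1,taxon2) = 0.548, d(taxon1,taxon3) = 0.673, d(taxon2,taxon3) = 0.188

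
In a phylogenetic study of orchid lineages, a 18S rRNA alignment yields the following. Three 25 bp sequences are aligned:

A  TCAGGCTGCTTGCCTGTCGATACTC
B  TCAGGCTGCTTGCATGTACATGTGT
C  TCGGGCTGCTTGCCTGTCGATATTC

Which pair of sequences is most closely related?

A and C

A–B: 7/25 differ, p = 0.280, d = 0.351.
A–C: 2/25 differ, p = 0.080, d = 0.085.
B–C: 7/25 differ, p = 0.280, d = 0.351.
The smallest distance is between A and C.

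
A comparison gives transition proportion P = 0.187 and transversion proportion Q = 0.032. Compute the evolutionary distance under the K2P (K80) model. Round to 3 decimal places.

Under the Kimura two-parameter model, d = −½ ln(1 − 2P − Q) − ¼ ln(1 − 2Q).
1 − 2P − Q = 0.594, giving −½ ln(0.594) = 0.260438.
1 − 2Q = 0.936, giving −¼ ln(0.936) = 0.016535.
d = 0.260438 + 0.016535 = 0.276973.

0.277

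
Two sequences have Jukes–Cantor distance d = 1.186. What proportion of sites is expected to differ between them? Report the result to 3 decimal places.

p = (3/4)(1 − e^(−4d/3)) = 0.75 × (1 − e^(-1.581333)) = 0.75 × (1 − 0.205701) = 0.595724.

0.596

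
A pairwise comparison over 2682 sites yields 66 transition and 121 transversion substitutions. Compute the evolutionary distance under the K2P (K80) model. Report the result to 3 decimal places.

0.073

P = 66/2682 ≈ 0.024609 and Q = 121/2682 ≈ 0.045116.
Under the Kimura two-parameter model, d = −½ ln(1 − 2P − Q) − ¼ ln(1 − 2Q).
1 − 2P − Q = 0.905666, giving −½ ln(0.905666) = 0.049542.
1 − 2Q = 0.909768, giving −¼ ln(0.909768) = 0.023641.
d = 0.049542 + 0.023641 = 0.073183.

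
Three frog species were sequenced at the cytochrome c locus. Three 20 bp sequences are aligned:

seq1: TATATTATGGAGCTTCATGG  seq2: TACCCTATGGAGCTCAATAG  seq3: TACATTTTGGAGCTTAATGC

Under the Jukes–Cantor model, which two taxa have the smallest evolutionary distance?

seq1–seq2: 6/20 differ, p = 0.300, d = 0.383.
seq1–seq3: 4/20 differ, p = 0.200, d = 0.233.
seq2–seq3: 6/20 differ, p = 0.300, d = 0.383.
The smallest distance is between seq1 and seq3.

seq1 and seq3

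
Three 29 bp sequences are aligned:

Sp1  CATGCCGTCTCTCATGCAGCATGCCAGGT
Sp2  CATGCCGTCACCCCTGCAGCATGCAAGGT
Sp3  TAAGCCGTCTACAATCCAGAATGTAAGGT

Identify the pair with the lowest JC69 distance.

Sp1 and Sp2

Sp1–Sp2: 4/29 differ, p = 0.138, d = 0.152.
Sp1–Sp3: 9/29 differ, p = 0.310, d = 0.401.
Sp2–Sp3: 9/29 differ, p = 0.310, d = 0.401.
The smallest distance is between Sp1 and Sp2.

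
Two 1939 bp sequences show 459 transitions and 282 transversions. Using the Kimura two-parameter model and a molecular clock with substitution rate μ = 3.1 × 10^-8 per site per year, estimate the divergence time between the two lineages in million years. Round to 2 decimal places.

P = 459/1939 ≈ 0.23672 and Q = 282/1939 ≈ 0.145436.
Under the Kimura two-parameter model, d = −½ ln(1 − 2P − Q) − ¼ ln(1 − 2Q).
1 − 2P − Q = 0.381124, giving −½ ln(0.381124) = 0.482315.
1 − 2Q = 0.709128, giving −¼ ln(0.709128) = 0.085930.
d = 0.482315 + 0.085930 = 0.568245.
Under a molecular clock d = 2μt, so t = d/(2μ) = 0.568245 / (2 × 3.1 × 10^-8) = 9.17 million years.

9.17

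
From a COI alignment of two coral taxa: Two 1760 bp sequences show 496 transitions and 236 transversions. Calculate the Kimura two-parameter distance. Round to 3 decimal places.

P = 496/1760 ≈ 0.281818 and Q = 236/1760 ≈ 0.134091.
Under the Kimura two-parameter model, d = −½ ln(1 − 2P − Q) − ¼ ln(1 − 2Q).
1 − 2P − Q = 0.302273, giving −½ ln(0.302273) = 0.598212.
1 − 2Q = 0.731818, giving −¼ ln(0.731818) = 0.078056.
d = 0.598212 + 0.078056 = 0.676268.

0.676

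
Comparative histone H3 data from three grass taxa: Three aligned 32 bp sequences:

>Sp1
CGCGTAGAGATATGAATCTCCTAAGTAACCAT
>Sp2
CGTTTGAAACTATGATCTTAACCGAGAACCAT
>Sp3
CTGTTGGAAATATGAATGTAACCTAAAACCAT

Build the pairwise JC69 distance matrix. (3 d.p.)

Sp1–Sp2: 16/32 sites differ → p = 0.5, d = −0.75 ln(1 − 0.666667) = 0.823960 ≈ 0.824.
Sp1–Sp3: 13/32 sites differ → p = 0.40625, d = −0.75 ln(1 − 0.541667) = 0.585119 ≈ 0.585.
Sp2–Sp3: 9/32 sites differ → p = 0.28125, d = −0.75 ln(1 − 0.375) = 0.352503 ≈ 0.353.

d(Sp1,Sp2) = 0.824, d(Sp1,Sp3) = 0.585, d(Sp2,Sp3) = 0.353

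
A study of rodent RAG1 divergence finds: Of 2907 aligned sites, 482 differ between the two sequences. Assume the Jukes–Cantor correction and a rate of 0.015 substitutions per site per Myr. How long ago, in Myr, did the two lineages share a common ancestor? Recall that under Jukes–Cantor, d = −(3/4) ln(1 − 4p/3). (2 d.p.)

p = 482/2907 ≈ 0.165807.
d = −(3/4) ln(1 − 4p/3) = −0.75 ln(1 − 0.221076) = −0.75 ln(0.778924)
  = −0.75 × (-0.249842) = 0.187382 substitutions/site.
Under a molecular clock d = 2μt, so t = d/(2μ) = 0.187382 / (2 × 0.015) = 6.25 Myr.

6.25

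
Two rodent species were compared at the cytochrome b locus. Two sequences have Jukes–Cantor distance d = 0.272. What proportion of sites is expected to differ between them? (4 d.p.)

p = (3/4)(1 − e^(−4d/3)) = 0.75 × (1 − e^(-0.362667)) = 0.75 × (1 − 0.695818) = 0.228137.

0.2281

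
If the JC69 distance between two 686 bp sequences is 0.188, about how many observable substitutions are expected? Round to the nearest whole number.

114

Invert JC69: p = (3/4)(1 − e^(−4d/3)) = 0.75 × (1 − e^(-0.250667)) = 0.75 × (1 − 0.778281) = 0.166289.
Expected differing sites = pL ≈ 0.166289 × 686 = 114.074254 ≈ 114.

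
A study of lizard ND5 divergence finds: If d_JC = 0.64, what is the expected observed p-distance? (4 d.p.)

p = (3/4)(1 − e^(−4d/3)) = 0.75 × (1 − e^(-0.853333)) = 0.75 × (1 − 0.425993) = 0.430505.

0.4305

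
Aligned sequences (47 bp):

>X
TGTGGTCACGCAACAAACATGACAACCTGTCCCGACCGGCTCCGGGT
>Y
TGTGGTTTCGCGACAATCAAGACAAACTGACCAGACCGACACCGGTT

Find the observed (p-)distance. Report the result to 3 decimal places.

The sequences differ at 11 of 47 positions.
p = 11/47 = 0.234042… ≈ 0.234 (to 3 d.p.).

0.234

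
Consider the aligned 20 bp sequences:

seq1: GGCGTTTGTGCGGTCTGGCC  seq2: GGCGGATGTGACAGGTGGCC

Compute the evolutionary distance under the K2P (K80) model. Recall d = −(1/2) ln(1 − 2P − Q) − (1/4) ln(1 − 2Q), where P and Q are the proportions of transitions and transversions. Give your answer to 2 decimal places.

0.48

Of 20 sites, 1 differences are transitions and 6 are transversions, so P = 1/20 = 0.05 and Q = 6/20 = 0.3.
Under the Kimura two-parameter model, d = −½ ln(1 − 2P − Q) − ¼ ln(1 − 2Q).
1 − 2P − Q = 0.6, giving −½ ln(0.6) = 0.255413.
1 − 2Q = 0.4, giving −¼ ln(0.4) = 0.229073.
d = 0.255413 + 0.229073 = 0.484486.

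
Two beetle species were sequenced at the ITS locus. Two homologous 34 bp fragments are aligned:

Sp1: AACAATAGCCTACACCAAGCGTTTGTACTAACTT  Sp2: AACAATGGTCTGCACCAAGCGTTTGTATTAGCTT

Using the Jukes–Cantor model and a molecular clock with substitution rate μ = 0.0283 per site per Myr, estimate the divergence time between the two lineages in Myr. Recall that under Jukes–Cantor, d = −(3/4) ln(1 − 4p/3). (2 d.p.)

2.89

The sequences differ at 5 of 34 sites (7, 9, 12, 28, 31), so p = 5/34 ≈ 0.147059.
d = −(3/4) ln(1 − 4p/3) = −0.75 ln(1 − 0.196079) = −0.75 ln(0.803921)
  = −0.75 × (-0.218254) = 0.163691 substitutions/site.
Under a molecular clock d = 2μt, so t = d/(2μ) = 0.163691 / (2 × 0.0283) = 2.89 Myr.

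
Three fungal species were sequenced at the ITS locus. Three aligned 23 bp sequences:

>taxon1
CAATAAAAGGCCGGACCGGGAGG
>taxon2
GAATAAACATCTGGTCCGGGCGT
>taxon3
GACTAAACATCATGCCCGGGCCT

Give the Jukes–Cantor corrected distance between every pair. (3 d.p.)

d(taxon1,taxon2) = 0.467, d(taxon1,taxon3) = 0.761, d(taxon2,taxon3) = 0.257

taxon1–taxon2: 8/23 sites differ → p ≈ 0.347826, d = −0.75 ln(1 − 0.463768) = 0.467391 ≈ 0.467.
taxon1–taxon3: 11/23 sites differ → p ≈ 0.478261, d = −0.75 ln(1 − 0.637681) = 0.761423 ≈ 0.761.
taxon2–taxon3: 5/23 sites differ → p ≈ 0.217391, d = −0.75 ln(1 − 0.289855) = 0.256715 ≈ 0.257.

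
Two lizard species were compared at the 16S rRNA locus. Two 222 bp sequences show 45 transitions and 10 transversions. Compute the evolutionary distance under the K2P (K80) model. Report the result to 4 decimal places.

0.3229

P = 45/222 ≈ 0.202703 and Q = 10/222 ≈ 0.045045.
Under the Kimura two-parameter model, d = −½ ln(1 − 2P − Q) − ¼ ln(1 − 2Q).
1 − 2P − Q = 0.549549, giving −½ ln(0.549549) = 0.299329.
1 − 2Q = 0.90991, giving −¼ ln(0.90991) = 0.023602.
d = 0.299329 + 0.023602 = 0.322931.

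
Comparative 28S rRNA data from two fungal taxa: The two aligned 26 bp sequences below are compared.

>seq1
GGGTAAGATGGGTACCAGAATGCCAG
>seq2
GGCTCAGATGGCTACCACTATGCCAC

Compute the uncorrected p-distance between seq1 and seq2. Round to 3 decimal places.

The sequences differ at 6 of 26 positions (sites 3, 5, 12, 18, 19, 26).
p = 6/26 = 0.230769… ≈ 0.231 (to 3 d.p.).

0.231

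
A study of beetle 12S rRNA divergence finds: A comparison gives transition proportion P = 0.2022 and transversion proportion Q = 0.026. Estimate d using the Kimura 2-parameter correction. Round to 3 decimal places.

Under the Kimura two-parameter model, d = −½ ln(1 − 2P − Q) − ¼ ln(1 − 2Q).
1 − 2P − Q = 0.5696, giving −½ ln(0.5696) = 0.281410.
1 − 2Q = 0.948, giving −¼ ln(0.948) = 0.013350.
d = 0.281410 + 0.013350 = 0.294760.

0.295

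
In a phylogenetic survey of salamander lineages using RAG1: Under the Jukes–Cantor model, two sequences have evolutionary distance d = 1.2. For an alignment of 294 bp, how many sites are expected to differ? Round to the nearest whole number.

176

Invert JC69: p = (3/4)(1 − e^(−4d/3)) = 0.75 × (1 − e^(-1.6)) = 0.75 × (1 − 0.201897) = 0.598577.
Expected differing sites = pL ≈ 0.598577 × 294 = 175.981638 ≈ 176.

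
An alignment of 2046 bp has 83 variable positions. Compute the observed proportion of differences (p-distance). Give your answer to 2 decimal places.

p = 83/2046 = 0.040566… ≈ 0.04 (to 2 d.p.).

0.04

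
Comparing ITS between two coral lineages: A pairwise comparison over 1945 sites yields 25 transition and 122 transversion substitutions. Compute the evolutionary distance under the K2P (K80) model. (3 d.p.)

0.080

P = 25/1945 ≈ 0.012853 and Q = 122/1945 ≈ 0.062725.
Under the Kimura two-parameter model, d = −½ ln(1 − 2P − Q) − ¼ ln(1 − 2Q).
1 − 2P − Q = 0.911569, giving −½ ln(0.911569) = 0.046294.
1 − 2Q = 0.87455, giving −¼ ln(0.87455) = 0.033511.
d = 0.046294 + 0.033511 = 0.079805.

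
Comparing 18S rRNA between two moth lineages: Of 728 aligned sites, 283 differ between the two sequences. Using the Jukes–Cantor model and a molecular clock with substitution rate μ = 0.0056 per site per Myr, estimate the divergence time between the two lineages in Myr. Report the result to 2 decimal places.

p = 283/728 ≈ 0.388736.
d = −(3/4) ln(1 − 4p/3) = −0.75 ln(1 − 0.518315) = −0.75 ln(0.481685)
  = −0.75 × (-0.730465) = 0.547849 substitutions/site.
Under a molecular clock d = 2μt, so t = d/(2μ) = 0.547849 / (2 × 0.0056) = 48.92 Myr.

48.92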